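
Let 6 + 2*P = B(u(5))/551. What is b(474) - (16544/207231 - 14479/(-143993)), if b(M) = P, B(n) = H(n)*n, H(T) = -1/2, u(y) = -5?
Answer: -209015157143045/65766948696132 ≈ -3.1781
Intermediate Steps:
H(T) = -½ (H(T) = -1*½ = -½)
B(n) = -n/2
P = -6607/2204 (P = -3 + (-½*(-5)/551)/2 = -3 + ((5/2)*(1/551))/2 = -3 + (½)*(5/1102) = -3 + 5/2204 = -6607/2204 ≈ -2.9977)
b(M) = -6607/2204
b(474) - (16544/207231 - 14479/(-143993)) = -6607/2204 - (16544/207231 - 14479/(-143993)) = -6607/2204 - (16544*(1/207231) - 14479*(-1/143993)) = -6607/2204 - (16544/207231 + 14479/143993) = -6607/2204 - 1*5382717841/29839813383 = -6607/2204 - 5382717841/29839813383 = -209015157143045/65766948696132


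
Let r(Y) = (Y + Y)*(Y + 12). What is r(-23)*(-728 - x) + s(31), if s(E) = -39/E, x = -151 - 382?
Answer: -3058809/31 ≈ -98671.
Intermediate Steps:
r(Y) = 2*Y*(12 + Y) (r(Y) = (2*Y)*(12 + Y) = 2*Y*(12 + Y))
x = -533
r(-23)*(-728 - x) + s(31) = (2*(-23)*(12 - 23))*(-728 - 1*(-533)) - 39/31 = (2*(-23)*(-11))*(-728 + 533) - 39*1/31 = 506*(-195) - 39/31 = -98670 - 39/31 = -3058809/31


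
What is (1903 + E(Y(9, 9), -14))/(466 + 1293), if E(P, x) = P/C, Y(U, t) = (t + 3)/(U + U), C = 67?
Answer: 382505/353559 ≈ 1.0819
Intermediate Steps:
Y(U, t) = (3 + t)/(2*U) (Y(U, t) = (3 + t)/((2*U)) = (3 + t)*(1/(2*U)) = (3 + t)/(2*U))
E(P, x) = P/67
(1903 + E(Y(9, 9), -14))/(466 + 1293) = (1903 + ((½)*(3 + 9)/9)/67)/(466 + 1293) = (1903 + ((½)*(⅑)*12)/67)/1759 = (1903 + (1/67)*(⅔))*(1/1759) = (1903 + 2/201)*(1/1759) = (382505/201)*(1/1759) = 382505/353559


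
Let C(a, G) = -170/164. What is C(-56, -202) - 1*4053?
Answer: -332431/82 ≈ -4054.0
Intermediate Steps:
C(a, G) = -85/82 (C(a, G) = -170*1/164 = -85/82)
C(-56, -202) - 1*4053 = -85/82 - 1*4053 = -85/82 - 4053 = -332431/82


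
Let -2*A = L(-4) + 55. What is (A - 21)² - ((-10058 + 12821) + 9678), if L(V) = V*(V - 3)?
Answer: -34139/4 ≈ -8534.8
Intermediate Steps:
L(V) = V*(-3 + V)
A = -83/2 (A = -(-4*(-3 - 4) + 55)/2 = -(-4*(-7) + 55)/2 = -(28 + 55)/2 = -½*83 = -83/2 ≈ -41.500)
(A - 21)² - ((-10058 + 12821) + 9678) = (-83/2 - 21)² - ((-10058 + 12821) + 9678) = (-125/2)² - (2763 + 9678) = 15625/4 - 1*12441 = 15625/4 - 12441 = -34139/4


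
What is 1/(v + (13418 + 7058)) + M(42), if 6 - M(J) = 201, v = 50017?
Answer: -13746134/70493 ≈ -195.00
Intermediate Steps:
M(J) = -195 (M(J) = 6 - 1*201 = 6 - 201 = -195)
1/(v + (13418 + 7058)) + M(42) = 1/(50017 + (13418 + 7058)) - 195 = 1/(50017 + 20476) - 195 = 1/70493 - 195 = -13746134/70493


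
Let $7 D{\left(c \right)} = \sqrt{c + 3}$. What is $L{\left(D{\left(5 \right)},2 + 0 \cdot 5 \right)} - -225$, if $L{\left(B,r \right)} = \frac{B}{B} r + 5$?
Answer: $232$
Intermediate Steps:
$D{\left(c \right)} = \frac{\sqrt{3 + c}}{7}$ ($D{\left(c \right)} = \frac{\sqrt{c + 3}}{7} = \frac{\sqrt{3 + c}}{7}$)
$L{\left(B,r \right)} = 5 + r$ ($L{\left(B,r \right)} = 1 r + 5 = r + 5 = 5 + r$)
$L{\left(D{\left(5 \right)},2 + 0 \cdot 5 \right)} - -225 = \left(5 + \left(2 + 0 \cdot 5\right)\right) - -225 = \left(5 + \left(2 + 0\right)\right) + 225 = \left(5 + 2\right) + 225 = 7 + 225 = 232$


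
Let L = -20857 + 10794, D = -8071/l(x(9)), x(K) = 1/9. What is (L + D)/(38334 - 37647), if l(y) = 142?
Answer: -1437017/97554 ≈ -14.730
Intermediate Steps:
x(K) = 1/9
D = -8071/142 ≈ -56.838
L = -10063
(L + D)/(38334 - 37647) = (-10063 - 8071/142)/(38334 - 37647) = -1437017/142/687 = -1437017/142*1/687 = -1437017/97554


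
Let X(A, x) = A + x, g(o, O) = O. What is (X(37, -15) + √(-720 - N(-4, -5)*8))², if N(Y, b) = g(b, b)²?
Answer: -436 + 88*I*√230 ≈ -436.0 + 1334.6*I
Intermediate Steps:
N(Y, b) = b²
(X(37, -15) + √(-720 - N(-4, -5)*8))² = ((37 - 15) + √(-720 - 1*(-5)²*8))² = (22 + √(-720 - 1*25*8))² = (22 + √(-720 - 25*8))² = (22 + √(-720 - 200))² = (22 + √(-920))² = (22 + 2*I*√230)²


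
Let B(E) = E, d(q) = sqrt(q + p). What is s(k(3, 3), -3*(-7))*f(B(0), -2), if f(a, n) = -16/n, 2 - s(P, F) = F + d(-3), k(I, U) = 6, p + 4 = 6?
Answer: -152 - 8*I ≈ -152.0 - 8.0*I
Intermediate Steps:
p = 2 (p = -4 + 6 = 2)
d(q) = sqrt(2 + q) (d(q) = sqrt(q + 2) = sqrt(2 + q))
s(P, F) = 2 - I - F (s(P, F) = 2 - (F + sqrt(2 - 3)) = 2 - (F + sqrt(-1)) = 2 - (F + I) = 2 - (I + F) = 2 + (-I - F) = 2 - I - F)
s(k(3, 3), -3*(-7))*f(B(0), -2) = (2 - I - (-3)*(-7))*(-16/(-2)) = (2 - I - 1*21)*(-16*(-1/2)) = (2 - I - 21)*8 = (-19 - I)*8 = -152 - 8*I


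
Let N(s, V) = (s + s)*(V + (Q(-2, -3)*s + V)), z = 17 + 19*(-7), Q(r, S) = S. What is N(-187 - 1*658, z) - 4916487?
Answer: -8808557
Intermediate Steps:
z = -116 (z = 17 - 133 = -116)
N(s, V) = 2*s*(-3*s + 2*V) (N(s, V) = (s + s)*(V + (-3*s + V)) = (2*s)*(V + (V - 3*s)) = (2*s)*(-3*s + 2*V) = 2*s*(-3*s + 2*V))
N(-187 - 1*658, z) - 4916487 = 2*(-187 - 1*658)*(-3*(-187 - 1*658) + 2*(-116)) - 4916487 = 2*(-187 - 658)*(-3*(-187 - 658) - 232) - 4916487 = 2*(-845)*(-3*(-845) - 232) - 4916487 = 2*(-845)*(2535 - 232) - 4916487 = 2*(-845)*2303 - 4916487 = -3892070 - 4916487 = -8808557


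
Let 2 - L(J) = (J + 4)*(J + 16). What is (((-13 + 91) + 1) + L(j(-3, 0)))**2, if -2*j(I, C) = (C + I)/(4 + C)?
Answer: 358801/4096 ≈ 87.598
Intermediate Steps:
j(I, C) = -(C + I)/(2*(4 + C))
L(J) = 2 - (4 + J)*(16 + J) (L(J) = 2 - (J + 4)*(J + 16) = 2 - (4 + J)*(16 + J))
(((-13 + 91) + 1) + L(j(-3, 0)))**2 = (((-13 + 91) + 1) + (-62 - ((-1*0 - 1*(-3))/(2*(4 + 0)))**2 - 10*(-1*0 - 1*(-3))/(4 + 0)))**2 = ((78 + 1) + (-62 - ((1/2)*(0 + 3)/4)**2 - 10*(0 + 3)/4))**2 = (79 + (-62 - ((1/2)*(1/4)*3)**2 - 10*3/4))**2 = (79 + (-62 - (3/8)**2 - 20*3/8))**2 = (79 + (-62 - 1*9/64 - 15/2))**2 = (79 + (-62 - 9/64 - 15/2))**2 = (79 - 4457/64)**2 = (599/64)**2 = 358801/4096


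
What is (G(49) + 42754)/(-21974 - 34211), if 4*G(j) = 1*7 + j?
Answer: -42768/56185 ≈ -0.76120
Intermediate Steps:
G(j) = 7/4 + j/4 (G(j) = (1*7 + j)/4 = (7 + j)/4 = 7/4 + j/4)
(G(49) + 42754)/(-21974 - 34211) = ((7/4 + (1/4)*49) + 42754)/(-21974 - 34211) = ((7/4 + 49/4) + 42754)/(-56185) = (14 + 42754)*(-1/56185) = 42768*(-1/56185) = -42768/56185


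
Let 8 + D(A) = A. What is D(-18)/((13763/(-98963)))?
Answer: 2573038/13763 ≈ 186.95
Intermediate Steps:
D(A) = -8 + A
D(-18)/((13763/(-98963))) = (-8 - 18)/((13763/(-98963))) = -26/(13763*(-1/98963)) = -26/(-13763/98963) = -26*(-98963/13763) = 2573038/13763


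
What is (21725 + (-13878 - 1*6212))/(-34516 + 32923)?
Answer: -545/531 ≈ -1.0264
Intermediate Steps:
(21725 + (-13878 - 1*6212))/(-34516 + 32923) = (21725 + (-13878 - 6212))/(-1593) = (21725 - 20090)*(-1/1593) = 1635*(-1/1593) = -545/531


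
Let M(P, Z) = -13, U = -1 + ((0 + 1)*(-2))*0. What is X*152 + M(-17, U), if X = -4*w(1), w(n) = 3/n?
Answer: -1837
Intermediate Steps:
U = -1 (U = -1 + (1*(-2))*0 = -1 - 2*0 = -1 + 0 = -1)
X = -12 (X = -12/1 = -12 ≈ -12.000)
X*152 + M(-17, U) = -12*152 - 13 = -1824 - 13 = -1837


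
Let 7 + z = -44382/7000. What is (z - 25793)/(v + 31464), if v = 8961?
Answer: -30107397/47162500 ≈ -0.63838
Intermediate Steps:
z = -46691/3500 (z = -7 - 44382/7000 = -7 - 44382*1/7000 = -7 - 22191/3500 = -46691/3500 ≈ -13.340)
(z - 25793)/(v + 31464) = (-46691/3500 - 25793)/(8961 + 31464) = -90322191/3500/40425 = -90322191/3500*1/40425 = -30107397/47162500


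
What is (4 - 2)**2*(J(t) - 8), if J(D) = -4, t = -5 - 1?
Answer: -48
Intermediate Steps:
t = -6
(4 - 2)**2*(J(t) - 8) = (4 - 2)**2*(-4 - 8) = 2**2*(-12) = 4*(-12) = -48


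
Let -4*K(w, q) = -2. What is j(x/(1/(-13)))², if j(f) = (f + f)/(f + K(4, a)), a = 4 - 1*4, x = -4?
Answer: 43264/11025 ≈ 3.9242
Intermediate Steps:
a = 0 (a = 4 - 4 = 0)
K(w, q) = ½ (K(w, q) = -¼*(-2) = ½)
j(f) = 2*f/(½ + f) (j(f) = (f + f)/(f + ½) = (2*f)/(½ + f) = 2*f/(½ + f))
j(x/(1/(-13)))² = (4*(-4/(1/(-13)))/(1 + 2*(-4/(1/(-13)))))² = (4*(-4/(-1/13))/(1 + 2*(-4/(-1/13))))² = (4*(-4*(-13))/(1 + 2*(-4*(-13))))² = (4*52/(1 + 2*52))² = (4*52/(1 + 104))² = (4*52/105)² = (4*52*(1/105))² = (208/105)² = 43264/11025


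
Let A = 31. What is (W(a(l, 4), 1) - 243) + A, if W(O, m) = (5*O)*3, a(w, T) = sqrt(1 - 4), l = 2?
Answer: -212 + 15*I*sqrt(3) ≈ -212.0 + 25.981*I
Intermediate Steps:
a(w, T) = I*sqrt(3) (a(w, T) = sqrt(-3) = I*sqrt(3))
W(O, m) = 15*O
(W(a(l, 4), 1) - 243) + A = (15*(I*sqrt(3)) - 243) + 31 = (15*I*sqrt(3) - 243) + 31 = (-243 + 15*I*sqrt(3)) + 31 = -212 + 15*I*sqrt(3)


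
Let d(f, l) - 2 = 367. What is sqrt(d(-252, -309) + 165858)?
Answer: sqrt(166227) ≈ 407.71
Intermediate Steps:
d(f, l) = 369 (d(f, l) = 2 + 367 = 369)
sqrt(d(-252, -309) + 165858) = sqrt(369 + 165858) = sqrt(166227)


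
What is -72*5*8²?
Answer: -23040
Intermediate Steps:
-72*5*8² = -360*64 = -23040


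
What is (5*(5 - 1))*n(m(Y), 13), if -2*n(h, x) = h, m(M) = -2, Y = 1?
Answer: 20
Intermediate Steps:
n(h, x) = -h/2
(5*(5 - 1))*n(m(Y), 13) = (5*(5 - 1))*(-½*(-2)) = (5*4)*1 = 20*1 = 20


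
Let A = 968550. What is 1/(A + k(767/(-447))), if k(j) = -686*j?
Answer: 447/433468012 ≈ 1.0312e-6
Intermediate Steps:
1/(A + k(767/(-447))) = 1/(968550 - 526162/(-447)) = 1/(968550 - 526162*(-1)/447) = 1/(968550 - 686*(-767/447)) = 1/(968550 + 526162/447) = 1/(433468012/447) = 447/433468012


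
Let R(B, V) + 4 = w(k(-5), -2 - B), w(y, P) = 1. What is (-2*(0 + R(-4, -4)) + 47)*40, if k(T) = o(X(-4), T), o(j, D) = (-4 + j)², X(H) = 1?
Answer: 2120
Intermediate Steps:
k(T) = 9 (k(T) = (-4 + 1)² = (-3)² = 9)
R(B, V) = -3 (R(B, V) = -4 + 1 = -3)
(-2*(0 + R(-4, -4)) + 47)*40 = (-2*(0 - 3) + 47)*40 = (-2*(-3) + 47)*40 = (6 + 47)*40 = 53*40 = 2120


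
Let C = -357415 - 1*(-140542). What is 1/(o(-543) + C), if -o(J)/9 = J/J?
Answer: -1/216882 ≈ -4.6108e-6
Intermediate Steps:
o(J) = -9 (o(J) = -9*J/J = -9*1 = -9)
C = -216873 (C = -357415 + 140542 = -216873)
1/(o(-543) + C) = 1/(-9 - 216873) = 1/(-216882) = -1/216882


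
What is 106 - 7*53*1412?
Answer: -523746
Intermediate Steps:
106 - 7*53*1412 = 106 - 371*1412 = 106 - 523852 = -523746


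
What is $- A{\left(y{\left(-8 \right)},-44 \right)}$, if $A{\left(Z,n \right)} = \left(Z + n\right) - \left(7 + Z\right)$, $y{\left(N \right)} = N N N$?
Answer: $51$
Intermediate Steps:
$y{\left(N \right)} = N^{3}$ ($y{\left(N \right)} = N^{2} N = N^{3}$)
$A{\left(Z,n \right)} = -7 + n$
$- A{\left(y{\left(-8 \right)},-44 \right)} = - (-7 - 44) = \left(-1\right) \left(-51\right) = 51$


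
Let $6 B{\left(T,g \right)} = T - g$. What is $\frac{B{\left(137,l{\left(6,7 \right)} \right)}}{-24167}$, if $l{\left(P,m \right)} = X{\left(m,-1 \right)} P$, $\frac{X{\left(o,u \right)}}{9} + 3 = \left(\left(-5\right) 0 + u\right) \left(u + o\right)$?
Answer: $- \frac{623}{145002} \approx -0.0042965$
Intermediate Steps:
$X{\left(o,u \right)} = -27 + 9 u \left(o + u\right)$ ($X{\left(o,u \right)} = -27 + 9 \left(\left(-5\right) 0 + u\right) \left(u + o\right) = -27 + 9 \left(0 + u\right) \left(o + u\right) = -27 + 9 u \left(o + u\right)$)
$l{\left(P,m \right)} = P \left(-18 - 9 m\right)$ ($l{\left(P,m \right)} = \left(-27 + 9 \left(-1\right)^{2} + 9 m \left(-1\right)\right) P = \left(-27 + 9 \cdot 1 - 9 m\right) P = \left(-27 + 9 - 9 m\right) P = \left(-18 - 9 m\right) P = P \left(-18 - 9 m\right)$)
$B{\left(T,g \right)} = - \frac{g}{6} + \frac{T}{6}$ ($B{\left(T,g \right)} = \frac{T - g}{6} = - \frac{g}{6} + \frac{T}{6}$)
$\frac{B{\left(137,l{\left(6,7 \right)} \right)}}{-24167} = \frac{- \frac{9 \cdot 6 \left(-2 - 7\right)}{6} + \frac{1}{6} \cdot 137}{-24167} = \left(- \frac{9 \cdot 6 \left(-2 - 7\right)}{6} + \frac{137}{6}\right) \left(- \frac{1}{24167}\right) = \left(- \frac{9 \cdot 6 \left(-9\right)}{6} + \frac{137}{6}\right) \left(- \frac{1}{24167}\right) = \left(\left(- \frac{1}{6}\right) \left(-486\right) + \frac{137}{6}\right) \left(- \frac{1}{24167}\right) = \left(81 + \frac{137}{6}\right) \left(- \frac{1}{24167}\right) = \frac{623}{6} \left(- \frac{1}{24167}\right) = - \frac{623}{145002}$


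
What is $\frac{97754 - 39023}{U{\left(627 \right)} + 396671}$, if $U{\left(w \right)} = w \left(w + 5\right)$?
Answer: $\frac{58731}{792935} \approx 0.074068$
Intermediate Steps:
$U{\left(w \right)} = w \left(5 + w\right)$
$\frac{97754 - 39023}{U{\left(627 \right)} + 396671} = \frac{97754 - 39023}{627 \left(5 + 627\right) + 396671} = \frac{58731}{627 \cdot 632 + 396671} = \frac{58731}{396264 + 396671} = \frac{58731}{792935}$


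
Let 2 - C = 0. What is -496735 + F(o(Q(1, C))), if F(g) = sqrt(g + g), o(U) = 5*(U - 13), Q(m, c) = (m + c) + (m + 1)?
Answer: -496735 + 4*I*sqrt(5) ≈ -4.9674e+5 + 8.9443*I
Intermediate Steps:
C = 2 (C = 2 - 1*0 = 2 + 0 = 2)
Q(m, c) = 1 + c + 2*m (Q(m, c) = (c + m) + (1 + m) = 1 + c + 2*m)
o(U) = -65 + 5*U (o(U) = 5*(-13 + U) = -65 + 5*U)
F(g) = sqrt(2)*sqrt(g) (F(g) = sqrt(2*g) = sqrt(2)*sqrt(g))
-496735 + F(o(Q(1, C))) = -496735 + sqrt(2)*sqrt(-65 + 5*(1 + 2 + 2*1)) = -496735 + sqrt(2)*sqrt(-65 + 5*(1 + 2 + 2)) = -496735 + sqrt(2)*sqrt(-65 + 5*5) = -496735 + sqrt(2)*sqrt(-65 + 25) = -496735 + sqrt(2)*sqrt(-40) = -496735 + sqrt(2)*(2*I*sqrt(10)) = -496735 + 4*I*sqrt(5)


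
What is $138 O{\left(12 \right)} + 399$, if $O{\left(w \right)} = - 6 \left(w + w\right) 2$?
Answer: $-39345$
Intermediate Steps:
$O{\left(w \right)} = - 24 w$ ($O{\left(w \right)} = - 6 \cdot 2 w 2 = - 12 w 2 = - 24 w$)
$138 O{\left(12 \right)} + 399 = 138 \left(\left(-24\right) 12\right) + 399 = 138 \left(-288\right) + 399 = -39744 + 399 = -39345$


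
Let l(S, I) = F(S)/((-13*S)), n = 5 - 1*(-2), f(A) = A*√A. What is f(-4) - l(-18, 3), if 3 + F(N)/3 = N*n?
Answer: 43/26 - 8*I ≈ 1.6538 - 8.0*I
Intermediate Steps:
f(A) = A^(3/2)
n = 7 (n = 5 + 2 = 7)
F(N) = -9 + 21*N (F(N) = -9 + 3*(N*7) = -9 + 3*(7*N) = -9 + 21*N)
l(S, I) = -(-9 + 21*S)/(13*S) (l(S, I) = (-9 + 21*S)/((-13*S)) = (-9 + 21*S)*(-1/(13*S)) = -(-9 + 21*S)/(13*S))
f(-4) - l(-18, 3) = (-4)^(3/2) - 3*(3 - 7*(-18))/(13*(-18)) = -8*I - 3*(-1)*(3 + 126)/(13*18) = -8*I - 3*(-1)*129/(13*18) = -8*I - 1*(-43/26) = -8*I + 43/26 = 43/26 - 8*I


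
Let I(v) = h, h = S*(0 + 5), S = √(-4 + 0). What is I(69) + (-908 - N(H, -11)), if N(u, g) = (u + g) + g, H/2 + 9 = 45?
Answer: -958 + 10*I ≈ -958.0 + 10.0*I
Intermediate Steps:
H = 72 (H = -18 + 2*45 = -18 + 90 = 72)
S = 2*I (S = √(-4) = 2*I ≈ 2.0*I)
N(u, g) = u + 2*g (N(u, g) = (g + u) + g = u + 2*g)
h = 10*I (h = (2*I)*(0 + 5) = (2*I)*5 = 10*I ≈ 10.0*I)
I(v) = 10*I
I(69) + (-908 - N(H, -11)) = 10*I + (-908 - (72 + 2*(-11))) = 10*I + (-908 - (72 - 22)) = 10*I + (-908 - 1*50) = 10*I + (-908 - 50) = 10*I - 958 = -958 + 10*I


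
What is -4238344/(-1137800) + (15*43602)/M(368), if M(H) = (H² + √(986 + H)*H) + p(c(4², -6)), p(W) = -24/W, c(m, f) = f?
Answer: 925711912949491/107601385032950 - 5014230*√1354/378278731 ≈ 8.1154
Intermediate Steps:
M(H) = 4 + H² + H*√(986 + H) (M(H) = (H² + √(986 + H)*H) - 24/(-6) = (H² + H*√(986 + H)) - 24*(-⅙) = (H² + H*√(986 + H)) + 4 = 4 + H² + H*√(986 + H))
-4238344/(-1137800) + (15*43602)/M(368) = -4238344/(-1137800) + (15*43602)/(4 + 368² + 368*√(986 + 368)) = -4238344*(-1/1137800) + 654030/(4 + 135424 + 368*√1354) = 529793/142225 + 654030/(135428 + 368*√1354)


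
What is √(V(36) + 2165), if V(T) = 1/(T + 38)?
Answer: √11855614/74 ≈ 46.530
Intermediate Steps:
V(T) = 1/(38 + T)
√(V(36) + 2165) = √(1/(38 + 36) + 2165) = √(1/74 + 2165) = √(160211/74) = √11855614/74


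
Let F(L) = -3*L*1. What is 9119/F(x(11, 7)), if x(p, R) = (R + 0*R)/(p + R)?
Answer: -54714/7 ≈ -7816.3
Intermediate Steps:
x(p, R) = R/(R + p) (x(p, R) = (R + 0)/(R + p) = R/(R + p))
F(L) = -3*L
9119/F(x(11, 7)) = 9119/((-21/(7 + 11))) = 9119/((-21/18)) = 9119/((-3*7/18)) = 9119/(-7/6) = 9119*(-6/7) = -54714/7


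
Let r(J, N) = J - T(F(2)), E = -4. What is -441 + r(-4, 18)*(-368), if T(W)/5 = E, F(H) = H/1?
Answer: -6329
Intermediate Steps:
F(H) = H (F(H) = H*1 = H)
T(W) = -20 (T(W) = 5*(-4) = -20)
r(J, N) = 20 + J (r(J, N) = J - 1*(-20) = J + 20 = 20 + J)
-441 + r(-4, 18)*(-368) = -441 + (20 - 4)*(-368) = -441 + 16*(-368) = -441 - 5888 = -6329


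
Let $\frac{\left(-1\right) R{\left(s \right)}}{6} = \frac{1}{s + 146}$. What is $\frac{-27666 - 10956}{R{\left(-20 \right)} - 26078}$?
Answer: $\frac{811062}{547639} \approx 1.481$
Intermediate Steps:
$R{\left(s \right)} = - \frac{6}{146 + s}$ ($R{\left(s \right)} = - \frac{6}{s + 146} = - \frac{6}{146 + s}$)
$\frac{-27666 - 10956}{R{\left(-20 \right)} - 26078} = \frac{-27666 - 10956}{- \frac{6}{146 - 20} - 26078} = \frac{-27666 - 10956}{- \frac{6}{126} - 26078} = - \frac{38622}{\left(-6\right) \frac{1}{126} - 26078} = - \frac{38622}{- \frac{1}{21} - 26078} = - \frac{38622}{- \frac{547639}{21}} = \left(-38622\right) \left(- \frac{21}{547639}\right) = \frac{811062}{547639}$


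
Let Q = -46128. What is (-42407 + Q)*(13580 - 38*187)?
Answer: -573175590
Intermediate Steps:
(-42407 + Q)*(13580 - 38*187) = (-42407 - 46128)*(13580 - 38*187) = -88535*(13580 - 7106) = -88535*6474 = -573175590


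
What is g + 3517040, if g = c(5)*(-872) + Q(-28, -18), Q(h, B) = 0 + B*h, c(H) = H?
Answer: 3513184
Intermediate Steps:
Q(h, B) = B*h
g = -3856 (g = 5*(-872) - 18*(-28) = -4360 + 504 = -3856)
g + 3517040 = -3856 + 3517040 = 3513184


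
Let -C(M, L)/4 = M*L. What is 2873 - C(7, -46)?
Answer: 1585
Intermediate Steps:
C(M, L) = -4*L*M (C(M, L) = -4*M*L = -4*L*M)
2873 - C(7, -46) = 2873 - (-4)*(-46)*7 = 2873 - 1*1288 = 2873 - 1288 = 1585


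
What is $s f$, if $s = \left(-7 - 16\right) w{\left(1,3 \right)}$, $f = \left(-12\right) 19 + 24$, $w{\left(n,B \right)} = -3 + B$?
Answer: $0$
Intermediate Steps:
$f = -204$ ($f = -228 + 24 = -204$)
$s = 0$ ($s = \left(-7 - 16\right) \left(-3 + 3\right) = \left(-23\right) 0 = 0$)
$s f = 0 \left(-204\right) = 0$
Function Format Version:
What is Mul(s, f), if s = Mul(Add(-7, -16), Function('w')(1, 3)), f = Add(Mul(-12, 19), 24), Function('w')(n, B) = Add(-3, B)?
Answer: 0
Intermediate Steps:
f = -204 (f = Add(-228, 24) = -204)
s = 0 (s = Mul(Add(-7, -16), Add(-3, 3)) = Mul(-23, 0) = 0)
Mul(s, f) = Mul(0, -204) = 0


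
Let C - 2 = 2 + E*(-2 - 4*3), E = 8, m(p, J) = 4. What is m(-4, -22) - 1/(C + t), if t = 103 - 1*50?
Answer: 221/55 ≈ 4.0182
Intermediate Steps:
t = 53 (t = 103 - 50 = 53)
C = -108 (C = 2 + (2 + 8*(-2 - 4*3)) = 2 + (2 + 8*(-2 - 12)) = 2 + (2 + 8*(-14)) = 2 + (2 - 112) = 2 - 110 = -108)
m(-4, -22) - 1/(C + t) = 4 - 1/(-108 + 53) = 4 - 1/(-55) = 4 - 1*(-1/55) = 4 + 1/55 = 221/55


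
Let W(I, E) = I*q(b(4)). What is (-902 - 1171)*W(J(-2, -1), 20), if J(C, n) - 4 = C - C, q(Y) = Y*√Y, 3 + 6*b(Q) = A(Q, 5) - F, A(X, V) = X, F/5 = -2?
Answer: -7601*√66/3 ≈ -20584.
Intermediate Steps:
F = -10 (F = 5*(-2) = -10)
b(Q) = 7/6 + Q/6 (b(Q) = -½ + (Q - 1*(-10))/6 = -½ + (Q + 10)/6 = -½ + (10 + Q)/6 = -½ + (5/3 + Q/6) = 7/6 + Q/6)
q(Y) = Y^(3/2)
J(C, n) = 4 (J(C, n) = 4 + (C - C) = 4 + 0 = 4)
W(I, E) = 11*I*√66/36 (W(I, E) = I*(7/6 + (⅙)*4)^(3/2) = I*(7/6 + ⅔)^(3/2) = I*(11/6)^(3/2) = I*(11*√66/36) = 11*I*√66/36)
(-902 - 1171)*W(J(-2, -1), 20) = (-902 - 1171)*((11/36)*4*√66) = -7601*√66/3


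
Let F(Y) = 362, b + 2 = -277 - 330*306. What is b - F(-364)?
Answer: -101621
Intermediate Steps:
b = -101259 (b = -2 + (-277 - 330*306) = -2 + (-277 - 100980) = -2 - 101257 = -101259)
b - F(-364) = -101259 - 1*362 = -101259 - 362 = -101621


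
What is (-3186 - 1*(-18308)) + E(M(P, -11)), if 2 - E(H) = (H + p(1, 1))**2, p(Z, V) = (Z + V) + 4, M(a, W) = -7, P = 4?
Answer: 15123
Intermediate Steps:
p(Z, V) = 4 + V + Z (p(Z, V) = (V + Z) + 4 = 4 + V + Z)
E(H) = 2 - (6 + H)**2 (E(H) = 2 - (H + (4 + 1 + 1))**2 = 2 - (H + 6)**2 = 2 - (6 + H)**2)
(-3186 - 1*(-18308)) + E(M(P, -11)) = (-3186 - 1*(-18308)) + (2 - (6 - 7)**2) = (-3186 + 18308) + (2 - 1*(-1)**2) = 15122 + (2 - 1*1) = 15122 + (2 - 1) = 15122 + 1 = 15123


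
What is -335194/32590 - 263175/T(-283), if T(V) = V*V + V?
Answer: -5887894269/433479590 ≈ -13.583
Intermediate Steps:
T(V) = V + V² (T(V) = V² + V = V + V²)
-335194/32590 - 263175/T(-283) = -335194/32590 - 263175*(-1/(283*(1 - 283))) = -335194*1/32590 - 263175/((-283*(-282))) = -167597/16295 - 263175/79806 = -167597/16295 - 263175*1/79806 = -167597/16295 - 87725/26602 = -5887894269/433479590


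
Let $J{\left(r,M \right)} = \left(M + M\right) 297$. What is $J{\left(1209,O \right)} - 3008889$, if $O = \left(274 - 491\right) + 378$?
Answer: $-2913255$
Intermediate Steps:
$O = 161$ ($O = -217 + 378 = 161$)
$J{\left(r,M \right)} = 594 M$ ($J{\left(r,M \right)} = 2 M 297 = 594 M$)
$J{\left(1209,O \right)} - 3008889 = 594 \cdot 161 - 3008889 = 95634 - 3008889 = -2913255$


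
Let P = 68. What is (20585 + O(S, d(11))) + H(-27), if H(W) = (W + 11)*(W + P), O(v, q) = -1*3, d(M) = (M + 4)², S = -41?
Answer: 19926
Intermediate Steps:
d(M) = (4 + M)²
O(v, q) = -3
H(W) = (11 + W)*(68 + W) (H(W) = (W + 11)*(W + 68) = (11 + W)*(68 + W))
(20585 + O(S, d(11))) + H(-27) = (20585 - 3) + (748 + (-27)² + 79*(-27)) = 20582 + (748 + 729 - 2133) = 20582 - 656 = 19926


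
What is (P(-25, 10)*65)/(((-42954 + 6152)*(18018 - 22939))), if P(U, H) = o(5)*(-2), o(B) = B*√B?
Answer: -325*√5/90551321 ≈ -8.0255e-6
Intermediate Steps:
o(B) = B^(3/2)
P(U, H) = -10*√5 (P(U, H) = 5^(3/2)*(-2) = (5*√5)*(-2) = -10*√5)
(P(-25, 10)*65)/(((-42954 + 6152)*(18018 - 22939))) = (-10*√5*65)/(((-42954 + 6152)*(18018 - 22939))) = (-650*√5)/((-36802*(-4921))) = -650*√5/181102642 = -650*√5*(1/181102642) = -325*√5/90551321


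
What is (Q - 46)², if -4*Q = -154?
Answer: 225/4 ≈ 56.250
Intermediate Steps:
Q = 77/2 (Q = -¼*(-154) = 77/2 ≈ 38.500)
(Q - 46)² = (77/2 - 46)² = (-15/2)² = 225/4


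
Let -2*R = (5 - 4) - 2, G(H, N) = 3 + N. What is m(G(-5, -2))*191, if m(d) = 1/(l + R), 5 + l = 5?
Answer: 382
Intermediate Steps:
R = 1/2 (R = -((5 - 4) - 2)/2 = -(1 - 2)/2 = -1/2*(-1) = 1/2 ≈ 0.50000)
l = 0 (l = -5 + 5 = 0)
m(d) = 2 (m(d) = 1/(0 + 1/2) = 1/(1/2) = 2)
m(G(-5, -2))*191 = 2*191 = 382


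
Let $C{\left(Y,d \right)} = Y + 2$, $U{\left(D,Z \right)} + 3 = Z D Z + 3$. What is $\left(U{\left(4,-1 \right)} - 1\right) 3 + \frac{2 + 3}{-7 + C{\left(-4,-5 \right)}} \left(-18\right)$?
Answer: $19$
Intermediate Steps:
$U{\left(D,Z \right)} = D Z^{2}$ ($U{\left(D,Z \right)} = -3 + \left(Z D Z + 3\right) = -3 + \left(D Z Z + 3\right) = -3 + \left(D Z^{2} + 3\right) = -3 + \left(3 + D Z^{2}\right) = D Z^{2}$)
$C{\left(Y,d \right)} = 2 + Y$
$\left(U{\left(4,-1 \right)} - 1\right) 3 + \frac{2 + 3}{-7 + C{\left(-4,-5 \right)}} \left(-18\right) = \left(4 \left(-1\right)^{2} - 1\right) 3 + \frac{2 + 3}{-7 + \left(2 - 4\right)} \left(-18\right) = \left(4 \cdot 1 - 1\right) 3 + \frac{5}{-7 - 2} \left(-18\right) = \left(4 - 1\right) 3 + \frac{5}{-9} \left(-18\right) = 3 \cdot 3 + 5 \left(- \frac{1}{9}\right) \left(-18\right) = 9 - -10 = 9 + 10 = 19$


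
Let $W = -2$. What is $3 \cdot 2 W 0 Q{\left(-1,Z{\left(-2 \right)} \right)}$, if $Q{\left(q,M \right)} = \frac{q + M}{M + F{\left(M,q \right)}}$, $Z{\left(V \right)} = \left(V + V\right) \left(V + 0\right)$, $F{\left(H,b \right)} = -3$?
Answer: $0$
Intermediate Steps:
$Z{\left(V \right)} = 2 V^{2}$ ($Z{\left(V \right)} = 2 V V = 2 V^{2}$)
$Q{\left(q,M \right)} = \frac{M + q}{-3 + M}$ ($Q{\left(q,M \right)} = \frac{q + M}{M - 3} = \frac{M + q}{-3 + M}$)
$3 \cdot 2 W 0 Q{\left(-1,Z{\left(-2 \right)} \right)} = 3 \cdot 2 \left(-2\right) 0 \frac{2 \left(-2\right)^{2} - 1}{-3 + 2 \left(-2\right)^{2}} = 3 \left(\left(-4\right) 0\right) \frac{2 \cdot 4 - 1}{-3 + 2 \cdot 4} = 3 \cdot 0 \frac{8 - 1}{-3 + 8} = 0 \cdot \frac{1}{5} \cdot 7 = 0 \cdot \frac{7}{5} = 0$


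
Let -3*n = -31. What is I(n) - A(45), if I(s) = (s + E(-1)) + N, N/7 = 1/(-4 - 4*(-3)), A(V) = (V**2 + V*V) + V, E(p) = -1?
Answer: -98035/24 ≈ -4084.8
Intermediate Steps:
A(V) = V + 2*V**2 (A(V) = (V**2 + V**2) + V = 2*V**2 + V = V + 2*V**2)
n = 31/3 (n = -1/3*(-31) = 31/3 ≈ 10.333)
N = 7/8 (N = 7/(-4 - 4*(-3)) = 7/(-4 + 12) = 7/8 ≈ 0.87500)
I(s) = -1/8 + s (I(s) = (s - 1) + 7/8 = (-1 + s) + 7/8 = -1/8 + s)
I(n) - A(45) = (-1/8 + 31/3) - 45*(1 + 2*45) = 245/24 - 45*(1 + 90) = 245/24 - 45*91 = 245/24 - 1*4095 = 245/24 - 4095 = -98035/24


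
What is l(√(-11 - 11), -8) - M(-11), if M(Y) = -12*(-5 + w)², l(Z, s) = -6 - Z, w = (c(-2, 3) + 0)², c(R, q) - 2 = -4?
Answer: 6 - I*√22 ≈ 6.0 - 4.6904*I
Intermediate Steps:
c(R, q) = -2 (c(R, q) = 2 - 4 = -2)
w = 4 (w = (-2 + 0)² = (-2)² = 4)
M(Y) = -12 (M(Y) = -12*(-5 + 4)² = -12*(-1)² = -12*1 = -12)
l(√(-11 - 11), -8) - M(-11) = (-6 - √(-11 - 11)) - 1*(-12) = (-6 - √(-22)) + 12 = (-6 - I*√22) + 12 = 6 - I*√22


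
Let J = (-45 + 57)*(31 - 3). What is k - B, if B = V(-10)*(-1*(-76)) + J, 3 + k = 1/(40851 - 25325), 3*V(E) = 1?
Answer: -16969915/46578 ≈ -364.33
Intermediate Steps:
V(E) = 1/3 (V(E) = (1/3)*1 = 1/3)
k = -46577/15526 (k = -3 + 1/(40851 - 25325) = -3 + 1/15526 = -46577/15526 ≈ -2.9999)
J = 336 (J = 12*28 = 336)
B = 1084/3 (B = (-1*(-76))/3 + 336 = (1/3)*76 + 336 = 76/3 + 336 = 1084/3 ≈ 361.33)
k - B = -46577/15526 - 1*1084/3 = -46577/15526 - 1084/3 = -16969915/46578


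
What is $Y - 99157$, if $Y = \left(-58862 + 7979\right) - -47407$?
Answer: $-102633$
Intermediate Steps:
$Y = -3476$ ($Y = -50883 + 47407 = -3476$)
$Y - 99157 = -3476 - 99157 = -102633$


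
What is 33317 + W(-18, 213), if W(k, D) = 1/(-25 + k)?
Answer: 1432630/43 ≈ 33317.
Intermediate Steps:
33317 + W(-18, 213) = 33317 + 1/(-25 - 18) = 33317 + 1/(-43) = 33317 - 1/43 = 1432630/43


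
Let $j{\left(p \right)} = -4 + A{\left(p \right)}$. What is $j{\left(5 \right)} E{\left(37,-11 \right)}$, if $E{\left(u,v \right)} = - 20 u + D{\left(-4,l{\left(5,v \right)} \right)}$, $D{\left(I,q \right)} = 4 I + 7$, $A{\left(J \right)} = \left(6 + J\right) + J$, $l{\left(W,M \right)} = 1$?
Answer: $-8988$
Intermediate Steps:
$A{\left(J \right)} = 6 + 2 J$
$D{\left(I,q \right)} = 7 + 4 I$
$j{\left(p \right)} = 2 + 2 p$ ($j{\left(p \right)} = -4 + \left(6 + 2 p\right) = 2 + 2 p$)
$E{\left(u,v \right)} = -9 - 20 u$ ($E{\left(u,v \right)} = - 20 u + \left(7 + 4 \left(-4\right)\right) = - 20 u + \left(7 - 16\right) = - 20 u - 9 = -9 - 20 u$)
$j{\left(5 \right)} E{\left(37,-11 \right)} = \left(2 + 2 \cdot 5\right) \left(-9 - 740\right) = \left(2 + 10\right) \left(-9 - 740\right) = 12 \left(-749\right) = -8988$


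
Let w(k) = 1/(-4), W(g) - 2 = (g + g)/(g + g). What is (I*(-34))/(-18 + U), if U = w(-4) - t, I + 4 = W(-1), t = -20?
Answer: 136/7 ≈ 19.429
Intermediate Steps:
W(g) = 3 (W(g) = 2 + (g + g)/(g + g) = 2 + (2*g)/((2*g)) = 2 + (2*g)*(1/(2*g)) = 2 + 1 = 3)
I = -1 (I = -4 + 3 = -1)
w(k) = -¼
U = 79/4 (U = -¼ - 1*(-20) = -¼ + 20 = 79/4 ≈ 19.750)
(I*(-34))/(-18 + U) = (-1*(-34))/(-18 + 79/4) = 34/(7/4) = 34*(4/7) = 136/7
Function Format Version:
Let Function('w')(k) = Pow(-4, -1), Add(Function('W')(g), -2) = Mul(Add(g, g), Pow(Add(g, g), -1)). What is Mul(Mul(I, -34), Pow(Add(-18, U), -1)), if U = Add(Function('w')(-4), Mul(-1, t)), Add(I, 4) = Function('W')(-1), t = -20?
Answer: Rational(136, 7) ≈ 19.429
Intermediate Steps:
Function('W')(g) = 3 (Function('W')(g) = Add(2, Mul(Add(g, g), Pow(Add(g, g), -1))) = Add(2, Mul(Mul(2, g), Pow(Mul(2, g), -1))) = Add(2, Mul(Mul(2, g), Mul(Rational(1, 2), Pow(g, -1)))) = Add(2, 1) = 3)
I = -1 (I = Add(-4, 3) = -1)
Function('w')(k) = Rational(-1, 4)
U = Rational(79, 4) (U = Add(Rational(-1, 4), Mul(-1, -20)) = Add(Rational(-1, 4), 20) = Rational(79, 4) ≈ 19.750)
Mul(Mul(I, -34), Pow(Add(-18, U), -1)) = Mul(Mul(-1, -34), Pow(Add(-18, Rational(79, 4)), -1)) = Mul(34, Pow(Rational(7, 4), -1)) = Mul(34, Rational(4, 7)) = Rational(136, 7)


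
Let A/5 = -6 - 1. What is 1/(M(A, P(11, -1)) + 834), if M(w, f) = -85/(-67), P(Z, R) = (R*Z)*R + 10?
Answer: 67/55963 ≈ 0.0011972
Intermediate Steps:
P(Z, R) = 10 + Z*R² (P(Z, R) = Z*R² + 10 = 10 + Z*R²)
A = -35 (A = 5*(-6 - 1) = 5*(-7) = -35)
M(w, f) = 85/67 (M(w, f) = -85*(-1/67) = 85/67)
1/(M(A, P(11, -1)) + 834) = 1/(85/67 + 834) = 1/(55963/67) = 67/55963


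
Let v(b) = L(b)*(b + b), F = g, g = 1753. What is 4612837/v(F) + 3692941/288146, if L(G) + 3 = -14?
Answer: -277265965180/4293519473 ≈ -64.578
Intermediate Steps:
F = 1753
L(G) = -17 (L(G) = -3 - 14 = -17)
v(b) = -34*b (v(b) = -17*(b + b) = -34*b)
4612837/v(F) + 3692941/288146 = 4612837/((-34*1753)) + 3692941/288146 = 4612837/(-59602) + 3692941*(1/288146) = 4612837*(-1/59602) + 3692941/288146 = -4612837/59602 + 3692941/288146 = -277265965180/4293519473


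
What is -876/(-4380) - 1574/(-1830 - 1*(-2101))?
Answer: -7599/1355 ≈ -5.6081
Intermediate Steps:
-876/(-4380) - 1574/(-1830 - 1*(-2101)) = -876*(-1/4380) - 1574/(-1830 + 2101) = ⅕ - 1574/271 = -7599/1355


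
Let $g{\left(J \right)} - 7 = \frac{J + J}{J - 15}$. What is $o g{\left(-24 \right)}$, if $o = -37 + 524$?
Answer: $\frac{52109}{13} \approx 4008.4$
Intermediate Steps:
$o = 487$
$g{\left(J \right)} = 7 + \frac{2 J}{-15 + J}$ ($g{\left(J \right)} = 7 + \frac{J + J}{J - 15} = 7 + \frac{2 J}{-15 + J}$)
$o g{\left(-24 \right)} = 487 \frac{3 \left(-35 + 3 \left(-24\right)\right)}{-15 - 24} = 487 \frac{3 \left(-35 - 72\right)}{-39} = 487 \cdot 3 \left(- \frac{1}{39}\right) \left(-107\right) = 487 \cdot \frac{107}{13} = \frac{52109}{13}$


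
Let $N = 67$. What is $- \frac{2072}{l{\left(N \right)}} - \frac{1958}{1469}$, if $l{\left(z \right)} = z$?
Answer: $- \frac{3174954}{98423} \approx -32.258$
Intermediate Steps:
$- \frac{2072}{l{\left(N \right)}} - \frac{1958}{1469} = - \frac{2072}{67} - \frac{1958}{1469} = - \frac{3174954}{98423}$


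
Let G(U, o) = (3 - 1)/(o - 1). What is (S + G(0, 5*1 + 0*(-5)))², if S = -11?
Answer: 441/4 ≈ 110.25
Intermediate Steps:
G(U, o) = 2/(-1 + o)
(S + G(0, 5*1 + 0*(-5)))² = (-11 + 2/(-1 + (5*1 + 0*(-5))))² = (-11 + 2/(-1 + (5 + 0)))² = (-11 + 2/(-1 + 5))² = (-11 + 2/4)² = (-11 + 2*(¼))² = (-11 + ½)² = (-21/2)² = 441/4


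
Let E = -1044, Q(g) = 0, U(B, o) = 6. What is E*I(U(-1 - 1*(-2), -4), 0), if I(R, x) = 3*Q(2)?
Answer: 0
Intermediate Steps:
I(R, x) = 0 (I(R, x) = 3*0 = 0)
E*I(U(-1 - 1*(-2), -4), 0) = -1044*0 = 0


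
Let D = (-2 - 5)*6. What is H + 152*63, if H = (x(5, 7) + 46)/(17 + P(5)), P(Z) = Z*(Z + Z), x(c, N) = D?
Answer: 641596/67 ≈ 9576.1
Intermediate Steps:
D = -42 (D = -7*6 = -42)
x(c, N) = -42
P(Z) = 2*Z**2 (P(Z) = Z*(2*Z) = 2*Z**2)
H = 4/67 (H = (-42 + 46)/(17 + 2*5**2) = 4/(17 + 2*25) = 4/(17 + 50) = 4/67 ≈ 0.059702)
H + 152*63 = 4/67 + 152*63 = 4/67 + 9576 = 641596/67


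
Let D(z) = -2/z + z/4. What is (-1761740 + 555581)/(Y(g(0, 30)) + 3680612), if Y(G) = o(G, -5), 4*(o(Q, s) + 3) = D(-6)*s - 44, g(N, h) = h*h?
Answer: -28947816/88334387 ≈ -0.32771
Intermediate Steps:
g(N, h) = h²
D(z) = -2/z + z/4 (D(z) = -2/z + z*(¼) = -2/z + z/4)
o(Q, s) = -14 - 7*s/24 (o(Q, s) = -3 + ((-2/(-6) + (¼)*(-6))*s - 44)/4 = -3 + ((-2*(-⅙) - 3/2)*s - 44)/4 = -3 + ((⅓ - 3/2)*s - 44)/4 = -3 + (-7*s/6 - 44)/4 = -3 + (-44 - 7*s/6)/4 = -3 + (-11 - 7*s/24) = -14 - 7*s/24)
Y(G) = -301/24 (Y(G) = -14 - 7/24*(-5) = -14 + 35/24 = -301/24)
(-1761740 + 555581)/(Y(g(0, 30)) + 3680612) = (-1761740 + 555581)/(-301/24 + 3680612) = -1206159/88334387/24 = -1206159*24/88334387 = -28947816/88334387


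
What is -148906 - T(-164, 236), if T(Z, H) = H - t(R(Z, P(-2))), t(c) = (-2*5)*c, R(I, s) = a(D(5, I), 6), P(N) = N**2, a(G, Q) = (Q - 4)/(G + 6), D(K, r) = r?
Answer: -11782208/79 ≈ -1.4914e+5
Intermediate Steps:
a(G, Q) = (-4 + Q)/(6 + G)
R(I, s) = 2/(6 + I) (R(I, s) = (-4 + 6)/(6 + I) = 2/(6 + I))
t(c) = -10*c
T(Z, H) = H + 20/(6 + Z) (T(Z, H) = H - (-10)*2/(6 + Z) = H - (-20)/(6 + Z) = H + 20/(6 + Z))
-148906 - T(-164, 236) = -148906 - (20 + 236*(6 - 164))/(6 - 164) = -148906 - (20 + 236*(-158))/(-158) = -148906 - (-1)*(20 - 37288)/158 = -148906 - (-1)*(-37268)/158 = -148906 - 1*18634/79 = -148906 - 18634/79 = -11782208/79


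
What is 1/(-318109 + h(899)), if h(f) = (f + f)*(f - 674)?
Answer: 1/86441 ≈ 1.1569e-5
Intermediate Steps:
h(f) = 2*f*(-674 + f) (h(f) = (2*f)*(-674 + f) = 2*f*(-674 + f))
1/(-318109 + h(899)) = 1/(-318109 + 2*899*(-674 + 899)) = 1/(-318109 + 2*899*225) = 1/(-318109 + 404550) = 1/86441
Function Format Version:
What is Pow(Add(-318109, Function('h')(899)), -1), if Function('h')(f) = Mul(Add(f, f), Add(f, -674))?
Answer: Rational(1, 86441) ≈ 1.1569e-5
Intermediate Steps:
Function('h')(f) = Mul(2, f, Add(-674, f)) (Function('h')(f) = Mul(Mul(2, f), Add(-674, f)) = Mul(2, f, Add(-674, f)))
Pow(Add(-318109, Function('h')(899)), -1) = Pow(Add(-318109, Mul(2, 899, Add(-674, 899))), -1) = Pow(Add(-318109, Mul(2, 899, 225)), -1) = Pow(Add(-318109, 404550), -1) = Pow(86441, -1) = Rational(1, 86441)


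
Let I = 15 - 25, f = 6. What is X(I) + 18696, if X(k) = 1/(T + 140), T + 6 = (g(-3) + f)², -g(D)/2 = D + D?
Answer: 8562769/458 ≈ 18696.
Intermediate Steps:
g(D) = -4*D (g(D) = -2*(D + D) = -4*D)
I = -10
T = 318 (T = -6 + (-4*(-3) + 6)² = -6 + (12 + 6)² = -6 + 18² = -6 + 324 = 318)
X(k) = 1/458 (X(k) = 1/(318 + 140) = 1/458)
X(I) + 18696 = 1/458 + 18696 = 8562769/458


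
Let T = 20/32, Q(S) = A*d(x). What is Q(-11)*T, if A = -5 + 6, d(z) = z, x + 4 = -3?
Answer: -35/8 ≈ -4.3750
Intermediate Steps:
x = -7 (x = -4 - 3 = -7)
A = 1
Q(S) = -7 (Q(S) = 1*(-7) = -7)
T = 5/8 (T = 20*(1/32) = 5/8 ≈ 0.62500)
Q(-11)*T = -7*5/8 = -35/8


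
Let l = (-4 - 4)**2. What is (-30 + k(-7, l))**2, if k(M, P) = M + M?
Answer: 1936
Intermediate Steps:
l = 64 (l = (-8)**2 = 64)
k(M, P) = 2*M
(-30 + k(-7, l))**2 = (-30 + 2*(-7))**2 = (-30 - 14)**2 = (-44)**2 = 1936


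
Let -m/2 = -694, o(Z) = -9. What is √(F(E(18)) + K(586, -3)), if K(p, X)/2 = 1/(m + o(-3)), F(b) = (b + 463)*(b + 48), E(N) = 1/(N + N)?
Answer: √54806630244709/49644 ≈ 149.12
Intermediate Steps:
E(N) = 1/(2*N)
m = 1388 (m = -2*(-694) = 1388)
F(b) = (48 + b)*(463 + b) (F(b) = (463 + b)*(48 + b) = (48 + b)*(463 + b))
K(p, X) = 2/1379 (K(p, X) = 2/(1388 - 9) = 2/1379)
√(F(E(18)) + K(586, -3)) = √((22224 + ((½)/18)² + 511*((½)/18)) + 2/1379) = √((22224 + ((½)*(1/18))² + 511*((½)*(1/18))) + 2/1379) = √((22224 + (1/36)² + 511*(1/36)) + 2/1379) = √((22224 + 1/1296 + 511/36) + 2/1379) = √(28820701/1296 + 2/1379) = √(39743749271/1787184) = √54806630244709/49644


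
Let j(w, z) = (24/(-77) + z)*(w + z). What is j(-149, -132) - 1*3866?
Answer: 2565146/77 ≈ 33314.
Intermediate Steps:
j(w, z) = (-24/77 + z)*(w + z) (j(w, z) = (24*(-1/77) + z)*(w + z) = (-24/77 + z)*(w + z))
j(-149, -132) - 1*3866 = ((-132)² - 24/77*(-149) - 24/77*(-132) - 149*(-132)) - 1*3866 = (17424 + 3576/77 + 288/7 + 19668) - 3866 = 2862828/77 - 3866 = 2565146/77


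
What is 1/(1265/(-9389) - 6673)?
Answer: -9389/62654062 ≈ -0.00014985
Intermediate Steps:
1/(1265/(-9389) - 6673) = 1/(1265*(-1/9389) - 6673) = 1/(-1265/9389 - 6673) = 1/(-62654062/9389) = -9389/62654062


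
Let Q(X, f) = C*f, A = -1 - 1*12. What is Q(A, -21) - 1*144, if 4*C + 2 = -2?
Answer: -123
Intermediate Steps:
C = -1 (C = -½ + (¼)*(-2) = -½ - ½ = -1)
A = -13 (A = -1 - 12 = -13)
Q(X, f) = -f
Q(A, -21) - 1*144 = -1*(-21) - 1*144 = 21 - 144 = -123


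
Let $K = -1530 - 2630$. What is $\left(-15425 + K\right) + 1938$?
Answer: $-17647$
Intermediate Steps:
$K = -4160$ ($K = -1530 - 2630 = -4160$)
$\left(-15425 + K\right) + 1938 = \left(-15425 - 4160\right) + 1938 = -19585 + 1938 = -17647$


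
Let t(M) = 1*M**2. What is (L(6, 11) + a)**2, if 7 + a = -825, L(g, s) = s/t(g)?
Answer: 896463481/1296 ≈ 6.9172e+5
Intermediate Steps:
t(M) = M**2
L(g, s) = s/g**2 (L(g, s) = s/(g**2) = s/g**2)
a = -832 (a = -7 - 825 = -832)
(L(6, 11) + a)**2 = (11/6**2 - 832)**2 = (11*(1/36) - 832)**2 = (11/36 - 832)**2 = (-29941/36)**2 = 896463481/1296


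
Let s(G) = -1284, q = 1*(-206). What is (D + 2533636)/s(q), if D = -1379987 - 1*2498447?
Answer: 224133/214 ≈ 1047.3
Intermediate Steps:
D = -3878434 (D = -1379987 - 2498447 = -3878434)
q = -206
(D + 2533636)/s(q) = (-3878434 + 2533636)/(-1284) = -1344798*(-1/1284) = 224133/214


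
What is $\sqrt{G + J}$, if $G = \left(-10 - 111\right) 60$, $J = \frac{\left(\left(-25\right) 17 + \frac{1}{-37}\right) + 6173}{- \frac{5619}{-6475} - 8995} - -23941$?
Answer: $\frac{\sqrt{56572259192337430766}}{58237006} \approx 129.15$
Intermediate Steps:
$J = \frac{1394214942521}{58237006}$ ($J = \frac{\left(-425 - \frac{1}{37}\right) + 6173}{\left(-5619\right) \left(- \frac{1}{6475}\right) - 8995} + 23941 = \frac{- \frac{15726}{37} + 6173}{\frac{5619}{6475} - 8995} + 23941 = \frac{212675}{37 \left(- \frac{58237006}{6475}\right)} + 23941 = \frac{212675}{37} \left(- \frac{6475}{58237006}\right) + 23941 = - \frac{37218125}{58237006} + 23941 = \frac{1394214942521}{58237006} \approx 23940.0$)
$G = -7260$ ($G = \left(-121\right) 60 = -7260$)
$\sqrt{G + J} = \sqrt{-7260 + \frac{1394214942521}{58237006}} = \sqrt{\frac{971414278961}{58237006}} = \frac{\sqrt{56572259192337430766}}{58237006}$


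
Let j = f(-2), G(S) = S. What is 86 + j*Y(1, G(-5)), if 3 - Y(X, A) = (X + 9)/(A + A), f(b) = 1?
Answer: 90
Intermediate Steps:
Y(X, A) = 3 - (9 + X)/(2*A) (Y(X, A) = 3 - (X + 9)/(A + A) = 3 - (9 + X)/(2*A))
j = 1
86 + j*Y(1, G(-5)) = 86 + 1*((½)*(-9 - 1*1 + 6*(-5))/(-5)) = 86 + 1*((½)*(-⅕)*(-9 - 1 - 30)) = 86 + 1*((½)*(-⅕)*(-40)) = 86 + 1*4 = 86 + 4 = 90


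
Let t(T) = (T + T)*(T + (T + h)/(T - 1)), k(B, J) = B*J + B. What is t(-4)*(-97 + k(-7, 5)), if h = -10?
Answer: -6672/5 ≈ -1334.4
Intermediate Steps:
k(B, J) = B + B*J
t(T) = 2*T*(T + (-10 + T)/(-1 + T)) (t(T) = (T + T)*(T + (T - 10)/(T - 1)) = (2*T)*(T + (-10 + T)/(-1 + T)) = 2*T*(T + (-10 + T)/(-1 + T)))
t(-4)*(-97 + k(-7, 5)) = (2*(-4)*(-10 + (-4)²)/(-1 - 4))*(-97 - 7*(1 + 5)) = (2*(-4)*(-10 + 16)/(-5))*(-97 - 7*6) = (2*(-4)*(-⅕)*6)*(-97 - 42) = (48/5)*(-139) = -6672/5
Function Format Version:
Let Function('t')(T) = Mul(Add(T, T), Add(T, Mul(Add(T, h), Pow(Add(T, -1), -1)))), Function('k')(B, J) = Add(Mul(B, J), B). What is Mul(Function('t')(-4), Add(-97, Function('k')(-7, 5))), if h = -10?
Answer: Rational(-6672, 5) ≈ -1334.4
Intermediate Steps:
Function('k')(B, J) = Add(B, Mul(B, J))
Function('t')(T) = Mul(2, T, Add(T, Mul(Pow(Add(-1, T), -1), Add(-10, T)))) (Function('t')(T) = Mul(Add(T, T), Add(T, Mul(Add(T, -10), Pow(Add(T, -1), -1)))) = Mul(Mul(2, T), Add(T, Mul(Add(-10, T), Pow(Add(-1, T), -1)))) = Mul(Mul(2, T), Add(T, Mul(Pow(Add(-1, T), -1), Add(-10, T)))) = Mul(2, T, Add(T, Mul(Pow(Add(-1, T), -1), Add(-10, T)))))
Mul(Function('t')(-4), Add(-97, Function('k')(-7, 5))) = Mul(Mul(2, -4, Pow(Add(-1, -4), -1), Add(-10, Pow(-4, 2))), Add(-97, Mul(-7, Add(1, 5)))) = Mul(Mul(2, -4, Pow(-5, -1), Add(-10, 16)), Add(-97, Mul(-7, 6))) = Mul(Mul(2, -4, Rational(-1, 5), 6), Add(-97, -42)) = Mul(Rational(48, 5), -139) = Rational(-6672, 5)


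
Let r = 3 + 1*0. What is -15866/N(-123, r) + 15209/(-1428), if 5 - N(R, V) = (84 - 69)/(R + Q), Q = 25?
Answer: -2228032049/721140 ≈ -3089.6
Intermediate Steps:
r = 3 (r = 3 + 0 = 3)
N(R, V) = 5 - 15/(25 + R) (N(R, V) = 5 - (84 - 69)/(R + 25) = 5 - 15/(25 + R))
-15866/N(-123, r) + 15209/(-1428) = -15866*(25 - 123)/(5*(22 - 123)) + 15209/(-1428) = -15866/(5*(-101)/(-98)) + 15209*(-1/1428) = -15866/(5*(-1/98)*(-101)) - 15209/1428 = -15866/505/98 - 15209/1428 = -15866*98/505 - 15209/1428 = -1554868/505 - 15209/1428 = -2228032049/721140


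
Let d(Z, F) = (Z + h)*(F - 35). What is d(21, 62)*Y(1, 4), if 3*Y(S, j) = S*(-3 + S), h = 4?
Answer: -450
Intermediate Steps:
Y(S, j) = S*(-3 + S)/3 (Y(S, j) = (S*(-3 + S))/3 = S*(-3 + S)/3)
d(Z, F) = (-35 + F)*(4 + Z) (d(Z, F) = (Z + 4)*(F - 35) = (4 + Z)*(-35 + F) = (-35 + F)*(4 + Z))
d(21, 62)*Y(1, 4) = (-140 - 35*21 + 4*62 + 62*21)*((1/3)*1*(-3 + 1)) = (-140 - 735 + 248 + 1302)*((1/3)*1*(-2)) = 675*(-2/3) = -450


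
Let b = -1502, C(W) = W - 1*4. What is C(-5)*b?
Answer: 13518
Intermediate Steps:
C(W) = -4 + W (C(W) = W - 4 = -4 + W)
C(-5)*b = (-4 - 5)*(-1502) = -9*(-1502) = 13518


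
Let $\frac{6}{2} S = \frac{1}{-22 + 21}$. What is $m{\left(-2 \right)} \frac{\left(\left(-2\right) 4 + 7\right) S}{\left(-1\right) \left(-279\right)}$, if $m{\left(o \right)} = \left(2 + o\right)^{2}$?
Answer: $0$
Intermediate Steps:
$S = - \frac{1}{3}$ ($S = \frac{1}{3 \left(-22 + 21\right)} = \frac{1}{3 \left(-1\right)} = \frac{1}{3} \left(-1\right) = - \frac{1}{3} \approx -0.33333$)
$m{\left(-2 \right)} \frac{\left(\left(-2\right) 4 + 7\right) S}{\left(-1\right) \left(-279\right)} = \left(2 - 2\right)^{2} \frac{\left(\left(-2\right) 4 + 7\right) \left(- \frac{1}{3}\right)}{\left(-1\right) \left(-279\right)} = 0^{2} \frac{\left(-8 + 7\right) \left(- \frac{1}{3}\right)}{279} = 0 \left(-1\right) \left(- \frac{1}{3}\right) \frac{1}{279} = 0 \cdot \frac{1}{3} \cdot \frac{1}{279} = 0 \cdot \frac{1}{837} = 0$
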